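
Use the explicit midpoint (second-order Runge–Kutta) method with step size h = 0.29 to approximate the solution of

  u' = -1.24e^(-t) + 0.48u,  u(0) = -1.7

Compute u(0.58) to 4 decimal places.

Midpoint: k1 = f(t_n, u_n); k2 = f(t_n + h/2, u_n + (h/2)·k1); u_{n+1} = u_n + h·k2.
t=0.000000, u=-1.700000:
  k1 = f(0.000000, -1.700000) = -2.056000
  k2 = f(0.145000, -1.998120) = -2.031725
  u ← -1.700000 + 0.29·(-2.031725) = -2.289200
t=0.290000, u=-2.289200:
  k1 = f(0.290000, -2.289200) = -2.026663
  k2 = f(0.435000, -2.583066) = -2.042480
  u ← -2.289200 + 0.29·(-2.042480) = -2.881520
u(0.58) ≈ -2.8815

-2.8815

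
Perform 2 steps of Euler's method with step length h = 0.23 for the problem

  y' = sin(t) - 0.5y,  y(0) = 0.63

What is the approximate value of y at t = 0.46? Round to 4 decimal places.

Euler: y_{n+1} = y_n + h·f(t_n, y_n).
t=0.000000, y=0.630000: f=-0.315000 → y ← 0.630000 + 0.23·(-0.315000) = 0.557550
t=0.230000, y=0.557550: f=-0.050797 → y ← 0.557550 + 0.23·(-0.050797) = 0.545867
y(0.46) ≈ 0.5459

0.5459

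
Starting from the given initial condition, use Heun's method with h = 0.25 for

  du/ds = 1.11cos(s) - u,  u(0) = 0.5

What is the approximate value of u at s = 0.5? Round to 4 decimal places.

0.7141

Heun: k1 = f(s_n, u_n); k2 = f(s_n + h, u_n + h·k1); u_{n+1} = u_n + (h/2)·(k1 + k2).
s=0.000000, u=0.500000:
  k1 = f(0.000000, 0.500000) = 0.610000
  k2 = f(0.250000, 0.652500) = 0.422993
  u ← 0.500000 + (0.25/2)·(0.610000 + 0.422993) = 0.629124
s=0.250000, u=0.629124:
  k1 = f(0.250000, 0.629124) = 0.446369
  k2 = f(0.500000, 0.740716) = 0.233400
  u ← 0.629124 + (0.25/2)·(0.446369 + 0.233400) = 0.714095
u(0.5) ≈ 0.7141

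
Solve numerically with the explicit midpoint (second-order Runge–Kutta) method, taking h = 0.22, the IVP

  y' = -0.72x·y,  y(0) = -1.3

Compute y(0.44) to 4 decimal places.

-1.2117

Midpoint: k1 = f(x_n, y_n); k2 = f(x_n + h/2, y_n + (h/2)·k1); y_{n+1} = y_n + h·k2.
x=0.000000, y=-1.300000:
  k1 = f(0.000000, -1.300000) = 0.000000
  k2 = f(0.110000, -1.300000) = 0.102960
  y ← -1.300000 + 0.22·0.102960 = -1.277349
x=0.220000, y=-1.277349:
  k1 = f(0.220000, -1.277349) = 0.202332
  k2 = f(0.330000, -1.255092) = 0.298210
  y ← -1.277349 + 0.22·0.298210 = -1.211743
y(0.44) ≈ -1.2117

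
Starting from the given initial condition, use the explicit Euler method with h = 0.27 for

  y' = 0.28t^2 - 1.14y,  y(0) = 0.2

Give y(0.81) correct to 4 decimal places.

Euler: y_{n+1} = y_n + h·f(t_n, y_n).
t=0.000000, y=0.200000: f=-0.228000 → y ← 0.200000 + 0.27·(-0.228000) = 0.138440
t=0.270000, y=0.138440: f=-0.137410 → y ← 0.138440 + 0.27·(-0.137410) = 0.101339
t=0.540000, y=0.101339: f=-0.033879 → y ← 0.101339 + 0.27·(-0.033879) = 0.092192
y(0.81) ≈ 0.0922

0.0922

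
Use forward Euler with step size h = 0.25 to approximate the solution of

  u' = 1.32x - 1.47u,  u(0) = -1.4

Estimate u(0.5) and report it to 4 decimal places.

-0.4776

Euler: u_{n+1} = u_n + h·f(x_n, u_n).
x=0.000000, u=-1.400000: f=2.058000 → u ← -1.400000 + 0.25·2.058000 = -0.885500
x=0.250000, u=-0.885500: f=1.631685 → u ← -0.885500 + 0.25·1.631685 = -0.477579
u(0.5) ≈ -0.4776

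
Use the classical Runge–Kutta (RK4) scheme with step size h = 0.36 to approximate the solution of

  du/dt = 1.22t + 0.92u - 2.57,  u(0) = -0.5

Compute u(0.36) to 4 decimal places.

-1.7045

RK4: k1 = f(t_n, u_n); k2 = f(t_n + h/2, u_n + (h/2)·k1); k3 = f(t_n + h/2, u_n + (h/2)·k2); k4 = f(t_n + h, u_n + h·k3); u_{n+1} = u_n + (h/6)·(k1 + 2k2 + 2k3 + k4).
t=0.000000, u=-0.500000:
  k1 = f(0.000000, -0.500000) = -3.030000
  k2 = f(0.180000, -1.045400) = -3.312168
  k3 = f(0.180000, -1.096190) = -3.358895
  k4 = f(0.360000, -1.709202) = -3.703266
  u ← -0.500000 + (0.36/6)·(k1 + 2k2 + 2k3 + k4) = -1.704524
u(0.36) ≈ -1.7045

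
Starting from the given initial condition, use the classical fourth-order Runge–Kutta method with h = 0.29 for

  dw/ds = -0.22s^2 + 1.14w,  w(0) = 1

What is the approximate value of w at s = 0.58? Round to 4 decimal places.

1.9200

RK4: k1 = f(s_n, w_n); k2 = f(s_n + h/2, w_n + (h/2)·k1); k3 = f(s_n + h/2, w_n + (h/2)·k2); k4 = f(s_n + h, w_n + h·k3); w_{n+1} = w_n + (h/6)·(k1 + 2k2 + 2k3 + k4).
s=0.000000, w=1.000000:
  k1 = f(0.000000, 1.000000) = 1.140000
  k2 = f(0.145000, 1.165300) = 1.323816
  k3 = f(0.145000, 1.191953) = 1.354201
  k4 = f(0.290000, 1.392718) = 1.569197
  w ← 1.000000 + (0.29/6)·(k1 + 2k2 + 2k3 + k4) = 1.389820
s=0.290000, w=1.389820:
  k1 = f(0.290000, 1.389820) = 1.565892
  k2 = f(0.435000, 1.616874) = 1.801607
  k3 = f(0.435000, 1.651053) = 1.840570
  k4 = f(0.580000, 1.923585) = 2.118879
  w ← 1.389820 + (0.29/6)·(k1 + 2k2 + 2k3 + k4) = 1.919994
w(0.58) ≈ 1.9200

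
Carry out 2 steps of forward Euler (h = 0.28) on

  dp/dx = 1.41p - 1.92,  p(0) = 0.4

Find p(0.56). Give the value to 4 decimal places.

-0.5093

Euler: p_{n+1} = p_n + h·f(x_n, p_n).
x=0.000000, p=0.400000: f=-1.356000 → p ← 0.400000 + 0.28·(-1.356000) = 0.020320
x=0.280000, p=0.020320: f=-1.891349 → p ← 0.020320 + 0.28·(-1.891349) = -0.509258
p(0.56) ≈ -0.5093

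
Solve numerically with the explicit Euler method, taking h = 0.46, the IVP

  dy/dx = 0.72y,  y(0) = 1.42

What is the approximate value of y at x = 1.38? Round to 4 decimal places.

Euler: y_{n+1} = y_n + h·f(x_n, y_n).
x=0.000000, y=1.420000: f=1.022400 → y ← 1.420000 + 0.46·1.022400 = 1.890304
x=0.460000, y=1.890304: f=1.361019 → y ← 1.890304 + 0.46·1.361019 = 2.516373
x=0.920000, y=2.516373: f=1.811788 → y ← 2.516373 + 0.46·1.811788 = 3.349795
y(1.38) ≈ 3.3498

3.3498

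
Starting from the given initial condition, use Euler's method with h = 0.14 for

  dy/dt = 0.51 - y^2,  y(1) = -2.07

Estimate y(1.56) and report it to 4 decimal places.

Euler: y_{n+1} = y_n + h·f(t_n, y_n).
t=1.000000, y=-2.070000: f=-3.774900 → y ← -2.070000 + 0.14·(-3.774900) = -2.598486
t=1.140000, y=-2.598486: f=-6.242129 → y ← -2.598486 + 0.14·(-6.242129) = -3.472384
t=1.280000, y=-3.472384: f=-11.547452 → y ← -3.472384 + 0.14·(-11.547452) = -5.089027
t=1.420000, y=-5.089027: f=-25.388199 → y ← -5.089027 + 0.14·(-25.388199) = -8.643375
y(1.56) ≈ -8.6434

-8.6434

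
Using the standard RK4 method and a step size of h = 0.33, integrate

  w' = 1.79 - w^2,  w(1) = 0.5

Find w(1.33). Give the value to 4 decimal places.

RK4: k1 = f(s_n, w_n); k2 = f(s_n + h/2, w_n + (h/2)·k1); k3 = f(s_n + h/2, w_n + (h/2)·k2); k4 = f(s_n + h, w_n + h·k3); w_{n+1} = w_n + (h/6)·(k1 + 2k2 + 2k3 + k4).
s=1.000000, w=0.500000:
  k1 = f(1.000000, 0.500000) = 1.540000
  k2 = f(1.165000, 0.754100) = 1.221333
  k3 = f(1.165000, 0.701520) = 1.297870
  k4 = f(1.330000, 0.928297) = 0.928265
  w ← 0.500000 + (0.33/6)·(k1 + 2k2 + 2k3 + k4) = 0.912867
w(1.33) ≈ 0.9129

0.9129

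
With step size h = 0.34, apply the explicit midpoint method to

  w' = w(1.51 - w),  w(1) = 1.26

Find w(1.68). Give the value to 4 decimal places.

1.4066

Midpoint: k1 = f(x_n, w_n); k2 = f(x_n + h/2, w_n + (h/2)·k1); w_{n+1} = w_n + h·k2.
x=1.000000, w=1.260000:
  k1 = f(1.000000, 1.260000) = 0.315000
  k2 = f(1.170000, 1.313550) = 0.258047
  w ← 1.260000 + 0.34·0.258047 = 1.347736
x=1.340000, w=1.347736:
  k1 = f(1.340000, 1.347736) = 0.218689
  k2 = f(1.510000, 1.384913) = 0.173234
  w ← 1.347736 + 0.34·0.173234 = 1.406636
w(1.68) ≈ 1.4066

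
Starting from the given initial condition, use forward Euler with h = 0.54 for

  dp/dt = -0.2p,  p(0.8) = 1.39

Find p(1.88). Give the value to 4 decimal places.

Euler: p_{n+1} = p_n + h·f(t_n, p_n).
t=0.800000, p=1.390000: f=-0.278000 → p ← 1.390000 + 0.54·(-0.278000) = 1.239880
t=1.340000, p=1.239880: f=-0.247976 → p ← 1.239880 + 0.54·(-0.247976) = 1.105973
p(1.88) ≈ 1.1060

1.1060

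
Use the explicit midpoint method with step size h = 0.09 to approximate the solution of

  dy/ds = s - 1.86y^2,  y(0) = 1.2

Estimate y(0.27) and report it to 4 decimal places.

Midpoint: k1 = f(s_n, y_n); k2 = f(s_n + h/2, y_n + (h/2)·k1); y_{n+1} = y_n + h·k2.
s=0.000000, y=1.200000:
  k1 = f(0.000000, 1.200000) = -2.678400
  k2 = f(0.045000, 1.079472) = -2.122383
  y ← 1.200000 + 0.09·(-2.122383) = 1.008986
s=0.090000, y=1.008986:
  k1 = f(0.090000, 1.008986) = -1.803576
  k2 = f(0.135000, 0.927825) = -1.466197
  y ← 1.008986 + 0.09·(-1.466197) = 0.877028
s=0.180000, y=0.877028:
  k1 = f(0.180000, 0.877028) = -1.250671
  k2 = f(0.225000, 0.820748) = -1.027946
  y ← 0.877028 + 0.09·(-1.027946) = 0.784513
y(0.27) ≈ 0.7845

0.7845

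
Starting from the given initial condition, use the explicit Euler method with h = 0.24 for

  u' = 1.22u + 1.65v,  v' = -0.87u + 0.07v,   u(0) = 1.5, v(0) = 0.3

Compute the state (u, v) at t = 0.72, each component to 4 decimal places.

Euler on (u,v): u_{n+1} = u_n + h·u', v_{n+1} = v_n + h·v'.
0.000000: (1.500000, 0.300000); f=(2.325000, -1.284000) → (2.058000, -0.008160)
0.240000: (2.058000, -0.008160); f=(2.497296, -1.791031) → (2.657351, -0.438007)
0.480000: (2.657351, -0.438007); f=(2.519256, -2.342556) → (3.261972, -1.000221)
(u(0.72), v(0.72)) ≈ (3.2620, -1.0002)

3.2620, -1.0002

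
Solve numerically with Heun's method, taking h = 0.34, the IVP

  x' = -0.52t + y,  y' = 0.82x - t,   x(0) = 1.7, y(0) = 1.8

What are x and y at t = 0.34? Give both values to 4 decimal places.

2.3625, 2.3015

Heun on (x,y): k1 = f(t_n, state_n); k2 = f(t_n + h, state_n + h·k1); state_{n+1} = state_n + (h/2)·(k1 + k2).
0.000000: (1.700000, 1.800000)
  k1 = (1.800000, 1.394000)
  predictor → (2.312000, 2.273960)
  k2 = (2.097160, 1.555840)
  → (2.362517, 2.301473)
(x(0.34), y(0.34)) ≈ (2.3625, 2.3015)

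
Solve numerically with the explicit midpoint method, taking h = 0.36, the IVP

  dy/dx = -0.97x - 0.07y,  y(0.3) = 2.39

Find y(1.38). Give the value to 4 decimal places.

1.3601

Midpoint: k1 = f(x_n, y_n); k2 = f(x_n + h/2, y_n + (h/2)·k1); y_{n+1} = y_n + h·k2.
x=0.300000, y=2.390000:
  k1 = f(0.300000, 2.390000) = -0.458300
  k2 = f(0.480000, 2.307506) = -0.627125
  y ← 2.390000 + 0.36·(-0.627125) = 2.164235
x=0.660000, y=2.164235:
  k1 = f(0.660000, 2.164235) = -0.791696
  k2 = f(0.840000, 2.021729) = -0.956321
  y ← 2.164235 + 0.36·(-0.956321) = 1.819959
x=1.020000, y=1.819959:
  k1 = f(1.020000, 1.819959) = -1.116797
  k2 = f(1.200000, 1.618936) = -1.277326
  y ← 1.819959 + 0.36·(-1.277326) = 1.360122
y(1.38) ≈ 1.3601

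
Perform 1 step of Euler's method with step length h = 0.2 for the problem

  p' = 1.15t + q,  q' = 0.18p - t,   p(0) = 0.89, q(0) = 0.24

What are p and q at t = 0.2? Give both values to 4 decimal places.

Euler on (p,q): p_{n+1} = p_n + h·p', q_{n+1} = q_n + h·q'.
0.000000: (0.890000, 0.240000); f=(0.240000, 0.160200) → (0.938000, 0.272040)
(p(0.2), q(0.2)) ≈ (0.9380, 0.2720)

0.9380, 0.2720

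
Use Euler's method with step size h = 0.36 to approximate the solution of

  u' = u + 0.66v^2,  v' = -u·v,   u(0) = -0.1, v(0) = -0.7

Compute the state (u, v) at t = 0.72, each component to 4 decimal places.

0.0983, -0.7303

Euler on (u,v): u_{n+1} = u_n + h·u', v_{n+1} = v_n + h·v'.
0.000000: (-0.100000, -0.700000); f=(0.223400, -0.070000) → (-0.019576, -0.725200)
0.360000: (-0.019576, -0.725200); f=(0.327528, -0.014197) → (0.098334, -0.730311)
(u(0.72), v(0.72)) ≈ (0.0983, -0.7303)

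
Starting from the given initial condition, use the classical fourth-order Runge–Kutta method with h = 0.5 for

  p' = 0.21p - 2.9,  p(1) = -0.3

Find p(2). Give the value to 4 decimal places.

RK4: k1 = f(t_n, p_n); k2 = f(t_n + h/2, p_n + (h/2)·k1); k3 = f(t_n + h/2, p_n + (h/2)·k2); k4 = f(t_n + h, p_n + h·k3); p_{n+1} = p_n + (h/6)·(k1 + 2k2 + 2k3 + k4).
t=1.000000, p=-0.300000:
  k1 = f(1.000000, -0.300000) = -2.963000
  k2 = f(1.250000, -1.040750) = -3.118558
  k3 = f(1.250000, -1.079639) = -3.126724
  k4 = f(1.500000, -1.863362) = -3.291306
  p ← -0.300000 + (0.5/6)·(k1 + 2k2 + 2k3 + k4) = -1.862072
t=1.500000, p=-1.862072:
  k1 = f(1.500000, -1.862072) = -3.291035
  k2 = f(1.750000, -2.684831) = -3.463815
  k3 = f(1.750000, -2.728026) = -3.472885
  k4 = f(2.000000, -3.598515) = -3.655688
  p ← -1.862072 + (0.5/6)·(k1 + 2k2 + 2k3 + k4) = -3.597083
p(2) ≈ -3.5971

-3.5971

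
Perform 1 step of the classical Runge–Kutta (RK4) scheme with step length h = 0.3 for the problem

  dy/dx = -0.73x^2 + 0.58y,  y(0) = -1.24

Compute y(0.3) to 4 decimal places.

-1.4825

RK4: k1 = f(x_n, y_n); k2 = f(x_n + h/2, y_n + (h/2)·k1); k3 = f(x_n + h/2, y_n + (h/2)·k2); k4 = f(x_n + h, y_n + h·k3); y_{n+1} = y_n + (h/6)·(k1 + 2k2 + 2k3 + k4).
x=0.000000, y=-1.240000:
  k1 = f(0.000000, -1.240000) = -0.719200
  k2 = f(0.150000, -1.347880) = -0.798195
  k3 = f(0.150000, -1.359729) = -0.805068
  k4 = f(0.300000, -1.481520) = -0.924982
  y ← -1.240000 + (0.3/6)·(k1 + 2k2 + 2k3 + k4) = -1.482535
y(0.3) ≈ -1.4825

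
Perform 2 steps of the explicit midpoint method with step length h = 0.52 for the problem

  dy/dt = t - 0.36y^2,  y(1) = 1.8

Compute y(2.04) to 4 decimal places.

2.0965

Midpoint: k1 = f(t_n, y_n); k2 = f(t_n + h/2, y_n + (h/2)·k1); y_{n+1} = y_n + h·k2.
t=1.000000, y=1.800000:
  k1 = f(1.000000, 1.800000) = -0.166400
  k2 = f(1.260000, 1.756736) = 0.148996
  y ← 1.800000 + 0.52·0.148996 = 1.877478
t=1.520000, y=1.877478:
  k1 = f(1.520000, 1.877478) = 0.251027
  k2 = f(1.780000, 1.942745) = 0.421267
  y ← 1.877478 + 0.52·0.421267 = 2.096537
y(2.04) ≈ 2.0965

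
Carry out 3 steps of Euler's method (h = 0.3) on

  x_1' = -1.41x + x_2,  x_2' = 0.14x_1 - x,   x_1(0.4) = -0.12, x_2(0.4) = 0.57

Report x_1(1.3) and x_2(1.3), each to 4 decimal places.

-0.6348, -0.0818

Euler on (x_1,x_2): x_1_{n+1} = x_1_n + h·x_1', x_2_{n+1} = x_2_n + h·x_2'.
0.400000: (-0.120000, 0.570000); f=(0.006000, -0.416800) → (-0.118200, 0.444960)
0.700000: (-0.118200, 0.444960); f=(-0.542040, -0.716548) → (-0.280812, 0.229996)
1.000000: (-0.280812, 0.229996); f=(-1.180004, -1.039314) → (-0.634813, -0.081799)
(x_1(1.3), x_2(1.3)) ≈ (-0.6348, -0.0818)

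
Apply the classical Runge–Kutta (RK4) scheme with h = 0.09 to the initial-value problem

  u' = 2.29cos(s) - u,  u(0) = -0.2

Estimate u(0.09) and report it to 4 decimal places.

0.0140

RK4: k1 = f(s_n, u_n); k2 = f(s_n + h/2, u_n + (h/2)·k1); k3 = f(s_n + h/2, u_n + (h/2)·k2); k4 = f(s_n + h, u_n + h·k3); u_{n+1} = u_n + (h/6)·(k1 + 2k2 + 2k3 + k4).
s=0.000000, u=-0.200000:
  k1 = f(0.000000, -0.200000) = 2.490000
  k2 = f(0.045000, -0.087950) = 2.375632
  k3 = f(0.045000, -0.093097) = 2.380778
  k4 = f(0.090000, 0.014270) = 2.266462
  u ← -0.200000 + (0.09/6)·(k1 + 2k2 + 2k3 + k4) = 0.014039
u(0.09) ≈ 0.0140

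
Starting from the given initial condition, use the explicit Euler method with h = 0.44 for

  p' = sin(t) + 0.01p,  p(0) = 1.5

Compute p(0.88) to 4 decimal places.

1.7006

Euler: p_{n+1} = p_n + h·f(t_n, p_n).
t=0.000000, p=1.500000: f=0.015000 → p ← 1.500000 + 0.44·0.015000 = 1.506600
t=0.440000, p=1.506600: f=0.441005 → p ← 1.506600 + 0.44·0.441005 = 1.700642
p(0.88) ≈ 1.7006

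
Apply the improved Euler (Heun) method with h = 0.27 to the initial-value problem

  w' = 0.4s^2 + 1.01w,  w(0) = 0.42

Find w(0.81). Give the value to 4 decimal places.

1.0334

Heun: k1 = f(s_n, w_n); k2 = f(s_n + h, w_n + h·k1); w_{n+1} = w_n + (h/2)·(k1 + k2).
s=0.000000, w=0.420000:
  k1 = f(0.000000, 0.420000) = 0.424200
  k2 = f(0.270000, 0.534534) = 0.569039
  w ← 0.420000 + (0.27/2)·(0.424200 + 0.569039) = 0.554087
s=0.270000, w=0.554087:
  k1 = f(0.270000, 0.554087) = 0.588788
  k2 = f(0.540000, 0.713060) = 0.836831
  w ← 0.554087 + (0.27/2)·(0.588788 + 0.836831) = 0.746546
s=0.540000, w=0.746546:
  k1 = f(0.540000, 0.746546) = 0.870651
  k2 = f(0.810000, 0.981622) = 1.253878
  w ← 0.746546 + (0.27/2)·(0.870651 + 1.253878) = 1.033357
w(0.81) ≈ 1.0334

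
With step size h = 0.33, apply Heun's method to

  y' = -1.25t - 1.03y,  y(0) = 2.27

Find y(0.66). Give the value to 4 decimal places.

Heun: k1 = f(t_n, y_n); k2 = f(t_n + h, y_n + h·k1); y_{n+1} = y_n + (h/2)·(k1 + k2).
t=0.000000, y=2.270000:
  k1 = f(0.000000, 2.270000) = -2.338100
  k2 = f(0.330000, 1.498427) = -1.955880
  y ← 2.270000 + (0.33/2)·(-2.338100 + (-1.955880)) = 1.561493
t=0.330000, y=1.561493:
  k1 = f(0.330000, 1.561493) = -2.020838
  k2 = f(0.660000, 0.894617) = -1.746455
  y ← 1.561493 + (0.33/2)·(-2.020838 + (-1.746455)) = 0.939890
y(0.66) ≈ 0.9399

0.9399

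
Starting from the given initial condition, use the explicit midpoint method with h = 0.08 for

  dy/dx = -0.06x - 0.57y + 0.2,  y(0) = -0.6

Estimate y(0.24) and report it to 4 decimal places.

Midpoint: k1 = f(x_n, y_n); k2 = f(x_n + h/2, y_n + (h/2)·k1); y_{n+1} = y_n + h·k2.
x=0.000000, y=-0.600000:
  k1 = f(0.000000, -0.600000) = 0.542000
  k2 = f(0.040000, -0.578320) = 0.527242
  y ← -0.600000 + 0.08·0.527242 = -0.557821
x=0.080000, y=-0.557821:
  k1 = f(0.080000, -0.557821) = 0.513158
  k2 = f(0.120000, -0.537294) = 0.499058
  y ← -0.557821 + 0.08·0.499058 = -0.517896
x=0.160000, y=-0.517896:
  k1 = f(0.160000, -0.517896) = 0.485601
  k2 = f(0.200000, -0.498472) = 0.472129
  y ← -0.517896 + 0.08·0.472129 = -0.480126
y(0.24) ≈ -0.4801

-0.4801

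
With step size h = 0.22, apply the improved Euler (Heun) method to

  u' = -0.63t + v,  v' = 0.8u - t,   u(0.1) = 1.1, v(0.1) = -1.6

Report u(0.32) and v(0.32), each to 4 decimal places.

Heun on (u,v): k1 = f(t_n, state_n); k2 = f(t_n + h, state_n + h·k1); state_{n+1} = state_n + (h/2)·(k1 + k2).
0.100000: (1.100000, -1.600000)
  k1 = (-1.663000, 0.780000)
  predictor → (0.734140, -1.428400)
  k2 = (-1.630000, 0.267312)
  → (0.737770, -1.484796)
(u(0.32), v(0.32)) ≈ (0.7378, -1.4848)

0.7378, -1.4848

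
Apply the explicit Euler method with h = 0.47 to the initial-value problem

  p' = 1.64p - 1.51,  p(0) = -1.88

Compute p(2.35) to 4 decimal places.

Euler: p_{n+1} = p_n + h·f(x_n, p_n).
x=0.000000, p=-1.880000: f=-4.593200 → p ← -1.880000 + 0.47·(-4.593200) = -4.038804
x=0.470000, p=-4.038804: f=-8.133639 → p ← -4.038804 + 0.47·(-8.133639) = -7.861614
x=0.940000, p=-7.861614: f=-14.403047 → p ← -7.861614 + 0.47·(-14.403047) = -14.631046
x=1.410000, p=-14.631046: f=-25.504916 → p ← -14.631046 + 0.47·(-25.504916) = -26.618357
x=1.880000, p=-26.618357: f=-45.164105 → p ← -26.618357 + 0.47·(-45.164105) = -47.845486
p(2.35) ≈ -47.8455

-47.8455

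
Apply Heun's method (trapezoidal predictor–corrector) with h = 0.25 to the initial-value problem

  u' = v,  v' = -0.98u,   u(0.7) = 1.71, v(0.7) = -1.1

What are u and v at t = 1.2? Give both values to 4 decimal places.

0.9690, -1.7785

Heun on (u,v): k1 = f(t_n, state_n); k2 = f(t_n + h, state_n + h·k1); state_{n+1} = state_n + (h/2)·(k1 + k2).
0.700000: (1.710000, -1.100000)
  k1 = (-1.100000, -1.675800)
  predictor → (1.435000, -1.518950)
  k2 = (-1.518950, -1.406300)
  → (1.382631, -1.485263)
0.950000: (1.382631, -1.485263)
  k1 = (-1.485263, -1.354979)
  predictor → (1.011316, -1.824007)
  k2 = (-1.824007, -0.991089)
  → (0.968973, -1.778521)
(u(1.2), v(1.2)) ≈ (0.9690, -1.7785)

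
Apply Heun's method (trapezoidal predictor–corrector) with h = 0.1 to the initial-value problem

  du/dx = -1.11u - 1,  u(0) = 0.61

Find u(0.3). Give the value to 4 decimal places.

0.1829

Heun: k1 = f(x_n, u_n); k2 = f(x_n + h, u_n + h·k1); u_{n+1} = u_n + (h/2)·(k1 + k2).
x=0.000000, u=0.610000:
  k1 = f(0.000000, 0.610000) = -1.677100
  k2 = f(0.100000, 0.442290) = -1.490942
  u ← 0.610000 + (0.1/2)·(-1.677100 + (-1.490942)) = 0.451598
x=0.100000, u=0.451598:
  k1 = f(0.100000, 0.451598) = -1.501274
  k2 = f(0.200000, 0.301471) = -1.334632
  u ← 0.451598 + (0.1/2)·(-1.501274 + (-1.334632)) = 0.309803
x=0.200000, u=0.309803:
  k1 = f(0.200000, 0.309803) = -1.343881
  k2 = f(0.300000, 0.175415) = -1.194710
  u ← 0.309803 + (0.1/2)·(-1.343881 + (-1.194710)) = 0.182873
u(0.3) ≈ 0.1829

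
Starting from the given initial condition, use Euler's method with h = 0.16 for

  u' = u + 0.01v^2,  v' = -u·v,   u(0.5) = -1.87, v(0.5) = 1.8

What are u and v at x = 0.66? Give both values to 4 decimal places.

-2.1640, 2.3386

Euler on (u,v): u_{n+1} = u_n + h·u', v_{n+1} = v_n + h·v'.
0.500000: (-1.870000, 1.800000); f=(-1.837600, 3.366000) → (-2.164016, 2.338560)
(u(0.66), v(0.66)) ≈ (-2.1640, 2.3386)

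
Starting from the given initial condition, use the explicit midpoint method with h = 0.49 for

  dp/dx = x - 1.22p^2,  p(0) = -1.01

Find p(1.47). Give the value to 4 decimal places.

Midpoint: k1 = f(x_n, p_n); k2 = f(x_n + h/2, p_n + (h/2)·k1); p_{n+1} = p_n + h·k2.
x=0.000000, p=-1.010000:
  k1 = f(0.000000, -1.010000) = -1.244522
  k2 = f(0.245000, -1.314908) = -1.864359
  p ← -1.010000 + 0.49·(-1.864359) = -1.923536
x=0.490000, p=-1.923536:
  k1 = f(0.490000, -1.923536) = -4.023988
  k2 = f(0.735000, -2.909413) = -9.591915
  p ← -1.923536 + 0.49·(-9.591915) = -6.623574
x=0.980000, p=-6.623574:
  k1 = f(0.980000, -6.623574) = -52.543514
  k2 = f(1.225000, -19.496735) = -462.524659
  p ← -6.623574 + 0.49·(-462.524659) = -233.260657
p(1.47) ≈ -233.2607

-233.2607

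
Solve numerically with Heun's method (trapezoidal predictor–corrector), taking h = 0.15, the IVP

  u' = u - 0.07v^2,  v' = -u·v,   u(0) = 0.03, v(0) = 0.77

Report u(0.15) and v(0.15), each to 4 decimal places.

Heun on (u,v): k1 = f(t_n, state_n); k2 = f(t_n + h, state_n + h·k1); state_{n+1} = state_n + (h/2)·(k1 + k2).
0.000000: (0.030000, 0.770000)
  k1 = (-0.011503, -0.023100)
  predictor → (0.028275, 0.766535)
  k2 = (-0.012856, -0.021673)
  → (0.028173, 0.766642)
(u(0.15), v(0.15)) ≈ (0.0282, 0.7666)

0.0282, 0.7666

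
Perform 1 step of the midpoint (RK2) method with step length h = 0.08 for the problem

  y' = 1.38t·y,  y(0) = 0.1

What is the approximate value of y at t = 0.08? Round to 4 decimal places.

0.1004

Midpoint: k1 = f(t_n, y_n); k2 = f(t_n + h/2, y_n + (h/2)·k1); y_{n+1} = y_n + h·k2.
t=0.000000, y=0.100000:
  k1 = f(0.000000, 0.100000) = 0.000000
  k2 = f(0.040000, 0.100000) = 0.005520
  y ← 0.100000 + 0.08·0.005520 = 0.100442
y(0.08) ≈ 0.1004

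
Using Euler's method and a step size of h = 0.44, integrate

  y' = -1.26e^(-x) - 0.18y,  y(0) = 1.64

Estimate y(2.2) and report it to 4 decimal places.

-0.0184

Euler: y_{n+1} = y_n + h·f(x_n, y_n).
x=0.000000, y=1.640000: f=-1.555200 → y ← 1.640000 + 0.44·(-1.555200) = 0.955712
x=0.440000, y=0.955712: f=-0.983514 → y ← 0.955712 + 0.44·(-0.983514) = 0.522966
x=0.880000, y=0.522966: f=-0.616760 → y ← 0.522966 + 0.44·(-0.616760) = 0.251591
x=1.320000, y=0.251591: f=-0.381877 → y ← 0.251591 + 0.44·(-0.381877) = 0.083565
x=1.760000, y=0.083565: f=-0.231818 → y ← 0.083565 + 0.44·(-0.231818) = -0.018435
y(2.2) ≈ -0.0184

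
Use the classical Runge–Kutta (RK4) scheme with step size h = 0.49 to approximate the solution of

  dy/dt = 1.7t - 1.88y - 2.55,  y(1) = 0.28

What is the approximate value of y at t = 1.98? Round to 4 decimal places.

RK4: k1 = f(t_n, y_n); k2 = f(t_n + h/2, y_n + (h/2)·k1); k3 = f(t_n + h/2, y_n + (h/2)·k2); k4 = f(t_n + h, y_n + h·k3); y_{n+1} = y_n + (h/6)·(k1 + 2k2 + 2k3 + k4).
t=1.000000, y=0.280000:
  k1 = f(1.000000, 0.280000) = -1.376400
  k2 = f(1.245000, -0.057218) = -0.325930
  k3 = f(1.245000, 0.200147) = -0.809777
  k4 = f(1.490000, -0.116791) = 0.202566
  y ← 0.280000 + (0.49/6)·(k1 + 2k2 + 2k3 + k4) = -0.001362
t=1.490000, y=-0.001362:
  k1 = f(1.490000, -0.001362) = -0.014440
  k2 = f(1.735000, -0.004900) = 0.408711
  k3 = f(1.735000, 0.098772) = 0.213808
  k4 = f(1.980000, 0.103404) = 0.621600
  y ← -0.001362 + (0.49/6)·(k1 + 2k2 + 2k3 + k4) = 0.149901
y(1.98) ≈ 0.1499

0.1499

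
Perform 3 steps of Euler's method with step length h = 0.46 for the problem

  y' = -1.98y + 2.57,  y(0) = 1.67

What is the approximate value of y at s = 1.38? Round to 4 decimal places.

1.2982

Euler: y_{n+1} = y_n + h·f(s_n, y_n).
s=0.000000, y=1.670000: f=-0.736600 → y ← 1.670000 + 0.46·(-0.736600) = 1.331164
s=0.460000, y=1.331164: f=-0.065705 → y ← 1.331164 + 0.46·(-0.065705) = 1.300940
s=0.920000, y=1.300940: f=-0.005861 → y ← 1.300940 + 0.46·(-0.005861) = 1.298244
y(1.38) ≈ 1.2982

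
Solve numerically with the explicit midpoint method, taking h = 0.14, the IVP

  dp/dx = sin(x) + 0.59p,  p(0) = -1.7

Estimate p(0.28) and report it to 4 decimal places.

Midpoint: k1 = f(x_n, p_n); k2 = f(x_n + h/2, p_n + (h/2)·k1); p_{n+1} = p_n + h·k2.
x=0.000000, p=-1.700000:
  k1 = f(0.000000, -1.700000) = -1.003000
  k2 = f(0.070000, -1.770210) = -0.974481
  p ← -1.700000 + 0.14·(-0.974481) = -1.836427
x=0.140000, p=-1.836427:
  k1 = f(0.140000, -1.836427) = -0.943949
  k2 = f(0.210000, -1.902504) = -0.914017
  p ← -1.836427 + 0.14·(-0.914017) = -1.964390
p(0.28) ≈ -1.9644

-1.9644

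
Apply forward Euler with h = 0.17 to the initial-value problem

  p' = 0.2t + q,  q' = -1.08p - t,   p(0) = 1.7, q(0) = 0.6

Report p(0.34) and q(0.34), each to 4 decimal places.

1.8567, -0.0719

Euler on (p,q): p_{n+1} = p_n + h·p', q_{n+1} = q_n + h·q'.
0.000000: (1.700000, 0.600000); f=(0.600000, -1.836000) → (1.802000, 0.287880)
0.170000: (1.802000, 0.287880); f=(0.321880, -2.116160) → (1.856720, -0.071867)
(p(0.34), q(0.34)) ≈ (1.8567, -0.0719)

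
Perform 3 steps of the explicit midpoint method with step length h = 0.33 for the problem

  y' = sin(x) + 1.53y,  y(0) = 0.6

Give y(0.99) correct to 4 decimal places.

3.3476

Midpoint: k1 = f(x_n, y_n); k2 = f(x_n + h/2, y_n + (h/2)·k1); y_{n+1} = y_n + h·k2.
x=0.000000, y=0.600000:
  k1 = f(0.000000, 0.600000) = 0.918000
  k2 = f(0.165000, 0.751470) = 1.314001
  y ← 0.600000 + 0.33·1.314001 = 1.033620
x=0.330000, y=1.033620:
  k1 = f(0.330000, 1.033620) = 1.905482
  k2 = f(0.495000, 1.348025) = 2.537510
  y ← 1.033620 + 0.33·2.537510 = 1.870999
x=0.660000, y=1.870999:
  k1 = f(0.660000, 1.870999) = 3.475745
  k2 = f(0.825000, 2.444497) = 4.474628
  y ← 1.870999 + 0.33·4.474628 = 3.347626
y(0.99) ≈ 3.3476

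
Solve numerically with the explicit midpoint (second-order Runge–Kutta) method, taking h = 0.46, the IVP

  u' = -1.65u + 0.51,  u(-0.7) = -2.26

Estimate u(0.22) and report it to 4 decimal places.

-0.4100

Midpoint: k1 = f(t_n, u_n); k2 = f(t_n + h/2, u_n + (h/2)·k1); u_{n+1} = u_n + h·k2.
t=-0.700000, u=-2.260000:
  k1 = f(-0.700000, -2.260000) = 4.239000
  k2 = f(-0.470000, -1.285030) = 2.630299
  u ← -2.260000 + 0.46·2.630299 = -1.050062
t=-0.240000, u=-1.050062:
  k1 = f(-0.240000, -1.050062) = 2.242603
  k2 = f(-0.010000, -0.534264) = 1.391535
  u ← -1.050062 + 0.46·1.391535 = -0.409956
u(0.22) ≈ -0.4100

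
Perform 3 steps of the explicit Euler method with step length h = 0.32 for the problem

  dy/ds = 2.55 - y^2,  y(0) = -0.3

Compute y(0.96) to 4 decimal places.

Euler: y_{n+1} = y_n + h·f(s_n, y_n).
s=0.000000, y=-0.300000: f=2.460000 → y ← -0.300000 + 0.32·2.460000 = 0.487200
s=0.320000, y=0.487200: f=2.312636 → y ← 0.487200 + 0.32·2.312636 = 1.227244
s=0.640000, y=1.227244: f=1.043873 → y ← 1.227244 + 0.32·1.043873 = 1.561283
y(0.96) ≈ 1.5613

1.5613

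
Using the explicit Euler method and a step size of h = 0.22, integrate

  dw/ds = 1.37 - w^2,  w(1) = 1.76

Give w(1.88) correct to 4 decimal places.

Euler: w_{n+1} = w_n + h·f(s_n, w_n).
s=1.000000, w=1.760000: f=-1.727600 → w ← 1.760000 + 0.22·(-1.727600) = 1.379928
s=1.220000, w=1.379928: f=-0.534201 → w ← 1.379928 + 0.22·(-0.534201) = 1.262404
s=1.440000, w=1.262404: f=-0.223663 → w ← 1.262404 + 0.22·(-0.223663) = 1.213198
s=1.660000, w=1.213198: f=-0.101849 → w ← 1.213198 + 0.22·(-0.101849) = 1.190791
w(1.88) ≈ 1.1908

1.1908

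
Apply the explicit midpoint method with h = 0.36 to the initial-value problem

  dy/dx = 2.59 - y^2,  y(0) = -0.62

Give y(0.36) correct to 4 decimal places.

0.2945

Midpoint: k1 = f(x_n, y_n); k2 = f(x_n + h/2, y_n + (h/2)·k1); y_{n+1} = y_n + h·k2.
x=0.000000, y=-0.620000:
  k1 = f(0.000000, -0.620000) = 2.205600
  k2 = f(0.180000, -0.222992) = 2.540275
  y ← -0.620000 + 0.36·2.540275 = 0.294499
y(0.36) ≈ 0.2945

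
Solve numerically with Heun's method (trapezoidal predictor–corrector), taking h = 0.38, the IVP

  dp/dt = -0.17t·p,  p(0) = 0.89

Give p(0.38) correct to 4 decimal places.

Heun: k1 = f(t_n, p_n); k2 = f(t_n + h, p_n + h·k1); p_{n+1} = p_n + (h/2)·(k1 + k2).
t=0.000000, p=0.890000:
  k1 = f(0.000000, 0.890000) = 0.000000
  k2 = f(0.380000, 0.890000) = -0.057494
  p ← 0.890000 + (0.38/2)·(0.000000 + (-0.057494)) = 0.879076
p(0.38) ≈ 0.8791

0.8791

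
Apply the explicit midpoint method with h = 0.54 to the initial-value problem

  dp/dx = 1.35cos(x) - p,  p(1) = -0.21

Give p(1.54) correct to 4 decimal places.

-0.0176

Midpoint: k1 = f(x_n, p_n); k2 = f(x_n + h/2, p_n + (h/2)·k1); p_{n+1} = p_n + h·k2.
x=1.000000, p=-0.210000:
  k1 = f(1.000000, -0.210000) = 0.939408
  k2 = f(1.270000, 0.043640) = 0.356339
  p ← -0.210000 + 0.54·0.356339 = -0.017577
p(1.54) ≈ -0.0176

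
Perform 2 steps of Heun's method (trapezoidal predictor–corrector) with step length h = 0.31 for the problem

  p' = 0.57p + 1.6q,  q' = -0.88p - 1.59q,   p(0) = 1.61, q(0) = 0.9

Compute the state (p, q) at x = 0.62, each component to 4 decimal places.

Heun on (p,q): k1 = f(x_n, state_n); k2 = f(x_n + h, state_n + h·k1); state_{n+1} = state_n + (h/2)·(k1 + k2).
0.000000: (1.610000, 0.900000)
  k1 = (2.357700, -2.847800)
  predictor → (2.340887, 0.017182)
  k2 = (1.361797, -2.087300)
  → (2.186522, 0.135060)
0.310000: (2.186522, 0.135060)
  k1 = (1.462413, -2.138884)
  predictor → (2.639870, -0.527995)
  k2 = (0.659935, -1.483574)
  → (2.515486, -0.426422)
(p(0.62), q(0.62)) ≈ (2.5155, -0.4264)

2.5155, -0.4264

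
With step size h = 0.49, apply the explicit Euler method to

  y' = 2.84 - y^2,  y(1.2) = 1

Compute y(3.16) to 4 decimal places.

Euler: y_{n+1} = y_n + h·f(t_n, y_n).
t=1.200000, y=1.000000: f=1.840000 → y ← 1.000000 + 0.49·1.840000 = 1.901600
t=1.690000, y=1.901600: f=-0.776083 → y ← 1.901600 + 0.49·(-0.776083) = 1.521320
t=2.180000, y=1.521320: f=0.525587 → y ← 1.521320 + 0.49·0.525587 = 1.778857
t=2.670000, y=1.778857: f=-0.324333 → y ← 1.778857 + 0.49·(-0.324333) = 1.619934
y(3.16) ≈ 1.6199

1.6199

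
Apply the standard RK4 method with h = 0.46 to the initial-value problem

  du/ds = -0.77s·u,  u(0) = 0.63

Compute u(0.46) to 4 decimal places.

0.5807

RK4: k1 = f(s_n, u_n); k2 = f(s_n + h/2, u_n + (h/2)·k1); k3 = f(s_n + h/2, u_n + (h/2)·k2); k4 = f(s_n + h, u_n + h·k3); u_{n+1} = u_n + (h/6)·(k1 + 2k2 + 2k3 + k4).
s=0.000000, u=0.630000:
  k1 = f(0.000000, 0.630000) = 0.000000
  k2 = f(0.230000, 0.630000) = -0.111573
  k3 = f(0.230000, 0.604338) = -0.107028
  k4 = f(0.460000, 0.580767) = -0.205708
  u ← 0.630000 + (0.46/6)·(k1 + 2k2 + 2k3 + k4) = 0.580710
u(0.46) ≈ 0.5807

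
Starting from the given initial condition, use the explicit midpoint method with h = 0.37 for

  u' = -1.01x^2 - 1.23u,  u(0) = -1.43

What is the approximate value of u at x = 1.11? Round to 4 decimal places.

Midpoint: k1 = f(x_n, u_n); k2 = f(x_n + h/2, u_n + (h/2)·k1); u_{n+1} = u_n + h·k2.
x=0.000000, u=-1.430000:
  k1 = f(0.000000, -1.430000) = 1.758900
  k2 = f(0.185000, -1.104604) = 1.324095
  u ← -1.430000 + 0.37·1.324095 = -0.940085
x=0.370000, u=-0.940085:
  k1 = f(0.370000, -0.940085) = 1.018035
  k2 = f(0.555000, -0.751748) = 0.613545
  u ← -0.940085 + 0.37·0.613545 = -0.713073
x=0.740000, u=-0.713073:
  k1 = f(0.740000, -0.713073) = 0.324004
  k2 = f(0.925000, -0.653132) = -0.060828
  u ← -0.713073 + 0.37·(-0.060828) = -0.735580
u(1.11) ≈ -0.7356

-0.7356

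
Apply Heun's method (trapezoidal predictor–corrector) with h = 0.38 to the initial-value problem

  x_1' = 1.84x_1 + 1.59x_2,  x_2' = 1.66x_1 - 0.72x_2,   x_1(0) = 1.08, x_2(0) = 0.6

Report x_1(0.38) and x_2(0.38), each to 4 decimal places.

2.7446, 1.3989

Heun on (x_1,x_2): k1 = f(t_n, state_n); k2 = f(t_n + h, state_n + h·k1); state_{n+1} = state_n + (h/2)·(k1 + k2).
0.000000: (1.080000, 0.600000)
  k1 = (2.941200, 1.360800)
  predictor → (2.197656, 1.117104)
  k2 = (5.819882, 2.843794)
  → (2.744606, 1.398873)
(x_1(0.38), x_2(0.38)) ≈ (2.7446, 1.3989)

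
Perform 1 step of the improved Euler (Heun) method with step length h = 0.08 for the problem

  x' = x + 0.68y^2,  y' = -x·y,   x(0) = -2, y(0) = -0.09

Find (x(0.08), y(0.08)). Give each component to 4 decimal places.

-2.1659, -0.1062

Heun on (x,y): k1 = f(s_n, state_n); k2 = f(s_n + h, state_n + h·k1); state_{n+1} = state_n + (h/2)·(k1 + k2).
0.000000: (-2.000000, -0.090000)
  k1 = (-1.994492, -0.180000)
  predictor → (-2.159559, -0.104400)
  k2 = (-2.152148, -0.225458)
  → (-2.165866, -0.106218)
(x(0.08), y(0.08)) ≈ (-2.1659, -0.1062)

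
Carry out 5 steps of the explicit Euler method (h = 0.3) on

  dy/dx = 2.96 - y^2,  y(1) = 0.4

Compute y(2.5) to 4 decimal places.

Euler: y_{n+1} = y_n + h·f(x_n, y_n).
x=1.000000, y=0.400000: f=2.800000 → y ← 0.400000 + 0.3·2.800000 = 1.240000
x=1.300000, y=1.240000: f=1.422400 → y ← 1.240000 + 0.3·1.422400 = 1.666720
x=1.600000, y=1.666720: f=0.182044 → y ← 1.666720 + 0.3·0.182044 = 1.721333
x=1.900000, y=1.721333: f=-0.002988 → y ← 1.721333 + 0.3·(-0.002988) = 1.720437
x=2.200000, y=1.720437: f=0.000097 → y ← 1.720437 + 0.3·0.000097 = 1.720466
y(2.5) ≈ 1.7205

1.7205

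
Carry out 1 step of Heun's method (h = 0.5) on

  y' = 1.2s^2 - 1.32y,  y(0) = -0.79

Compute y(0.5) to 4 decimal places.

Heun: k1 = f(s_n, y_n); k2 = f(s_n + h, y_n + h·k1); y_{n+1} = y_n + (h/2)·(k1 + k2).
s=0.000000, y=-0.790000:
  k1 = f(0.000000, -0.790000) = 1.042800
  k2 = f(0.500000, -0.268600) = 0.654552
  y ← -0.790000 + (0.5/2)·(1.042800 + 0.654552) = -0.365662
y(0.5) ≈ -0.3657

-0.3657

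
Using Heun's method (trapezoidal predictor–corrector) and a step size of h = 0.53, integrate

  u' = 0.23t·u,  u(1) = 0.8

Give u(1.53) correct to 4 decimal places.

0.9325

Heun: k1 = f(t_n, u_n); k2 = f(t_n + h, u_n + h·k1); u_{n+1} = u_n + (h/2)·(k1 + k2).
t=1.000000, u=0.800000:
  k1 = f(1.000000, 0.800000) = 0.184000
  k2 = f(1.530000, 0.897520) = 0.315837
  u ← 0.800000 + (0.53/2)·(0.184000 + 0.315837) = 0.932457
u(1.53) ≈ 0.9325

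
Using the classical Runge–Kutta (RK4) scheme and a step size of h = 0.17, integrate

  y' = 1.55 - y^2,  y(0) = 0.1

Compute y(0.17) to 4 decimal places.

RK4: k1 = f(x_n, y_n); k2 = f(x_n + h/2, y_n + (h/2)·k1); k3 = f(x_n + h/2, y_n + (h/2)·k2); k4 = f(x_n + h, y_n + h·k3); y_{n+1} = y_n + (h/6)·(k1 + 2k2 + 2k3 + k4).
x=0.000000, y=0.100000:
  k1 = f(0.000000, 0.100000) = 1.540000
  k2 = f(0.085000, 0.230900) = 1.496685
  k3 = f(0.085000, 0.227218) = 1.498372
  k4 = f(0.170000, 0.354723) = 1.424171
  y ← 0.100000 + (0.17/6)·(k1 + 2k2 + 2k3 + k4) = 0.353705
y(0.17) ≈ 0.3537

0.3537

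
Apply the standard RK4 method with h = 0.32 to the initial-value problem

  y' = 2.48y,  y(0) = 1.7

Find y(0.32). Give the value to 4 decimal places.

3.7542

RK4: k1 = f(s_n, y_n); k2 = f(s_n + h/2, y_n + (h/2)·k1); k3 = f(s_n + h/2, y_n + (h/2)·k2); k4 = f(s_n + h, y_n + h·k3); y_{n+1} = y_n + (h/6)·(k1 + 2k2 + 2k3 + k4).
s=0.000000, y=1.700000:
  k1 = f(0.000000, 1.700000) = 4.216000
  k2 = f(0.160000, 2.374560) = 5.888909
  k3 = f(0.160000, 2.642225) = 6.552719
  k4 = f(0.320000, 3.796870) = 9.416238
  y ← 1.700000 + (0.32/6)·(k1 + 2k2 + 2k3 + k4) = 3.754160
y(0.32) ≈ 3.7542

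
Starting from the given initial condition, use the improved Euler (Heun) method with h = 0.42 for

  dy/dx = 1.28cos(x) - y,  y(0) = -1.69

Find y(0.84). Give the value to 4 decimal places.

-0.1646

Heun: k1 = f(x_n, y_n); k2 = f(x_n + h, y_n + h·k1); y_{n+1} = y_n + (h/2)·(k1 + k2).
x=0.000000, y=-1.690000:
  k1 = f(0.000000, -1.690000) = 2.970000
  k2 = f(0.420000, -0.442600) = 1.611354
  y ← -1.690000 + (0.42/2)·(2.970000 + 1.611354) = -0.727916
x=0.420000, y=-0.727916:
  k1 = f(0.420000, -0.727916) = 1.896670
  k2 = f(0.840000, 0.068686) = 0.785667
  y ← -0.727916 + (0.42/2)·(1.896670 + 0.785667) = -0.164625
y(0.84) ≈ -0.1646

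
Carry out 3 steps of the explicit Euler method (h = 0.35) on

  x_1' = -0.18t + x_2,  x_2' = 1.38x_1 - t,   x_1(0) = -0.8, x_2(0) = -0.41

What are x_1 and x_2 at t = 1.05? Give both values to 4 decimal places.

-1.7695, -2.2206

Euler on (x_1,x_2): x_1_{n+1} = x_1_n + h·x_1', x_2_{n+1} = x_2_n + h·x_2'.
0.000000: (-0.800000, -0.410000); f=(-0.410000, -1.104000) → (-0.943500, -0.796400)
0.350000: (-0.943500, -0.796400); f=(-0.859400, -1.652030) → (-1.244290, -1.374610)
0.700000: (-1.244290, -1.374610); f=(-1.500610, -2.417120) → (-1.769504, -2.220603)
(x_1(1.05), x_2(1.05)) ≈ (-1.7695, -2.2206)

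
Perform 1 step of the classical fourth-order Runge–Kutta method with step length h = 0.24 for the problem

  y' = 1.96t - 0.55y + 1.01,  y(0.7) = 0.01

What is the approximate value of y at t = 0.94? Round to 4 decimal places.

RK4: k1 = f(t_n, y_n); k2 = f(t_n + h/2, y_n + (h/2)·k1); k3 = f(t_n + h/2, y_n + (h/2)·k2); k4 = f(t_n + h, y_n + h·k3); y_{n+1} = y_n + (h/6)·(k1 + 2k2 + 2k3 + k4).
t=0.700000, y=0.010000:
  k1 = f(0.700000, 0.010000) = 2.376500
  k2 = f(0.820000, 0.295180) = 2.454851
  k3 = f(0.820000, 0.304582) = 2.449680
  k4 = f(0.940000, 0.597923) = 2.523542
  y ← 0.010000 + (0.24/6)·(k1 + 2k2 + 2k3 + k4) = 0.598364
y(0.94) ≈ 0.5984

0.5984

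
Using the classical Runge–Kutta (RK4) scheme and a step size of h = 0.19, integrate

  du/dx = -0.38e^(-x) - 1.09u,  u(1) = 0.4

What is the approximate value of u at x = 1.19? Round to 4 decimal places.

RK4: k1 = f(x_n, u_n); k2 = f(x_n + h/2, u_n + (h/2)·k1); k3 = f(x_n + h/2, u_n + (h/2)·k2); k4 = f(x_n + h, u_n + h·k3); u_{n+1} = u_n + (h/6)·(k1 + 2k2 + 2k3 + k4).
x=1.000000, u=0.400000:
  k1 = f(1.000000, 0.400000) = -0.575794
  k2 = f(1.095000, 0.345300) = -0.503502
  k3 = f(1.095000, 0.352167) = -0.510987
  k4 = f(1.190000, 0.302912) = -0.445779
  u ← 0.400000 + (0.19/6)·(k1 + 2k2 + 2k3 + k4) = 0.303399
u(1.19) ≈ 0.3034

0.3034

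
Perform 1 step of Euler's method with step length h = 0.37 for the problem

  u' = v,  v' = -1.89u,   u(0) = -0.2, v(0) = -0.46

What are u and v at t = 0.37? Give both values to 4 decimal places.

Euler on (u,v): u_{n+1} = u_n + h·u', v_{n+1} = v_n + h·v'.
0.000000: (-0.200000, -0.460000); f=(-0.460000, 0.378000) → (-0.370200, -0.320140)
(u(0.37), v(0.37)) ≈ (-0.3702, -0.3201)

-0.3702, -0.3201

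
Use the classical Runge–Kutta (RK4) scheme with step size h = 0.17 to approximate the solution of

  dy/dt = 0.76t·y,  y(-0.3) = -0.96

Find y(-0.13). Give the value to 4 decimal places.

-0.9337

RK4: k1 = f(t_n, y_n); k2 = f(t_n + h/2, y_n + (h/2)·k1); k3 = f(t_n + h/2, y_n + (h/2)·k2); k4 = f(t_n + h, y_n + h·k3); y_{n+1} = y_n + (h/6)·(k1 + 2k2 + 2k3 + k4).
t=-0.300000, y=-0.960000:
  k1 = f(-0.300000, -0.960000) = 0.218880
  k2 = f(-0.215000, -0.941395) = 0.153824
  k3 = f(-0.215000, -0.946925) = 0.154728
  k4 = f(-0.130000, -0.933696) = 0.092249
  y ← -0.960000 + (0.17/6)·(k1 + 2k2 + 2k3 + k4) = -0.933700
y(-0.13) ≈ -0.9337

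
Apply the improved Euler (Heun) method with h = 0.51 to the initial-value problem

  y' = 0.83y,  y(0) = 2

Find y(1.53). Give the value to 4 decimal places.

Heun: k1 = f(x_n, y_n); k2 = f(x_n + h, y_n + h·k1); y_{n+1} = y_n + (h/2)·(k1 + k2).
x=0.000000, y=2.000000:
  k1 = f(0.000000, 2.000000) = 1.660000
  k2 = f(0.510000, 2.846600) = 2.362678
  y ← 2.000000 + (0.51/2)·(1.660000 + 2.362678) = 3.025783
x=0.510000, y=3.025783:
  k1 = f(0.510000, 3.025783) = 2.511400
  k2 = f(1.020000, 4.306597) = 3.574475
  y ← 3.025783 + (0.51/2)·(2.511400 + 3.574475) = 4.577681
x=1.020000, y=4.577681:
  k1 = f(1.020000, 4.577681) = 3.799475
  k2 = f(1.530000, 6.515413) = 5.407793
  y ← 4.577681 + (0.51/2)·(3.799475 + 5.407793) = 6.925534
y(1.53) ≈ 6.9255

6.9255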